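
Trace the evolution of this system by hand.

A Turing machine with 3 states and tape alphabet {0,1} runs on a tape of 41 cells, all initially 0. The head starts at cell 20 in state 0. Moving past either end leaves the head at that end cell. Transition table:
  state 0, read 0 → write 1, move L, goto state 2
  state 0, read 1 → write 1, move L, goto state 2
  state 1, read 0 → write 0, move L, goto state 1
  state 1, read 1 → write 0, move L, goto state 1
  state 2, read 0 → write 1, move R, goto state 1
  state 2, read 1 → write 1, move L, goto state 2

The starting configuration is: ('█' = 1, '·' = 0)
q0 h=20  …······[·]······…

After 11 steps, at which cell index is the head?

gen 0: q0 h=20  …······[·]······…
gen 1: q2 h=19  …······[·]█·····…
gen 2: q1 h=20  …·····█[█]······…
gen 3: q1 h=19  …······[█]······…
gen 4: q1 h=18  …······[·]······…
gen 5: q1 h=17  …······[·]······…
gen 6: q1 h=16  …······[·]······…
gen 7: q1 h=15  …······[·]······…
gen 8: q1 h=14  …······[·]······…
gen 9: q1 h=13  …······[·]······…
gen 10: q1 h=12  …······[·]······…
gen 11: q1 h=11  …······[·]······…

11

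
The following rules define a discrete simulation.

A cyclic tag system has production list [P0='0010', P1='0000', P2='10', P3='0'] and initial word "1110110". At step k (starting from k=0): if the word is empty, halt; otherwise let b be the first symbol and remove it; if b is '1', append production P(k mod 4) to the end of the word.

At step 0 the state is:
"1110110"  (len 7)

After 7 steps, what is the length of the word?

0) "1110110"  (len 7)
1) "1101100010"  (len 10)
2) "1011000100000"  (len 13)
3) "01100010000010"  (len 14)
4) "1100010000010"  (len 13)
5) "1000100000100010"  (len 16)
6) "0001000001000100000"  (len 19)
7) "001000001000100000"  (len 18)

18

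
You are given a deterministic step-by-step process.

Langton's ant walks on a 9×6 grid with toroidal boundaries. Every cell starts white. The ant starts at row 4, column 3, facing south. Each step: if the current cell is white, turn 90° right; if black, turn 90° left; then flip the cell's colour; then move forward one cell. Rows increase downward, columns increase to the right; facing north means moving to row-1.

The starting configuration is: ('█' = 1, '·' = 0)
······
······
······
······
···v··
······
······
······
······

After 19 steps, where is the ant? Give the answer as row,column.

3,5

[0] ······
······
······
······
···v··
······
······
······
······
[1] ······
······
······
······
··<█··
······
······
······
······
[2] ······
······
······
··^···
··██··
······
······
······
······
[3] ······
······
······
··█>··
··██··
······
······
······
······
[4] ······
······
······
··██··
··█v··
······
······
······
······
[5] ······
······
······
··██··
··█·>·
······
······
······
······
[6] ······
······
······
··██··
··█·█·
····v·
······
······
······
[7] ······
······
······
··██··
··█·█·
···<█·
······
······
······
[8] ······
······
······
··██··
··█^█·
···██·
······
······
······
[9] ······
······
······
··██··
··██>·
···██·
······
······
······
[10] ······
······
······
··██^·
··██··
···██·
······
······
······
[11] ······
······
······
··███>
··██··
···██·
······
······
······
[12] ······
······
······
··████
··██·v
···██·
······
······
······
[13] ······
······
······
··████
··██<█
···██·
······
······
······
[14] ······
······
······
··██^█
··████
···██·
······
······
······
[15] ······
······
······
··█<·█
··████
···██·
······
······
······
[16] ······
······
······
··█··█
··█v██
···██·
······
······
······
[17] ······
······
······
··█··█
··█·>█
···██·
······
······
······
[18] ······
······
······
··█·^█
··█··█
···██·
······
······
······
[19] ······
······
······
··█·█>
··█··█
···██·
······
······
······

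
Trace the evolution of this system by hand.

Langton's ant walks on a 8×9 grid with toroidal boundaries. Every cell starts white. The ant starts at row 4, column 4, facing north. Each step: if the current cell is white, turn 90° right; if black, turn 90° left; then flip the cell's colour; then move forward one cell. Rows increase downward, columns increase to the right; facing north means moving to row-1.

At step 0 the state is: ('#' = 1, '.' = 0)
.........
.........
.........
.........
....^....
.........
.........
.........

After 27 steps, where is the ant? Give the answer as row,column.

7,2

step 0: .........
.........
.........
.........
....^....
.........
.........
.........
step 1: .........
.........
.........
.........
....#>...
.........
.........
.........
step 2: .........
.........
.........
.........
....##...
.....v...
.........
.........
step 3: .........
.........
.........
.........
....##...
....<#...
.........
.........
step 4: .........
.........
.........
.........
....^#...
....##...
.........
.........
step 5: .........
.........
.........
.........
...<.#...
....##...
.........
.........
step 6: .........
.........
.........
...^.....
...#.#...
....##...
.........
.........
step 7: .........
.........
.........
...#>....
...#.#...
....##...
.........
.........
step 8: .........
.........
.........
...##....
...#v#...
....##...
.........
.........
step 9: .........
.........
.........
...##....
...<##...
....##...
.........
.........
step 10: .........
.........
.........
...##....
....##...
...v##...
.........
.........
step 11: .........
.........
.........
...##....
....##...
..<###...
.........
.........
step 12: .........
.........
.........
...##....
..^.##...
..####...
.........
.........
step 13: .........
.........
.........
...##....
..#>##...
..####...
.........
.........
step 14: .........
.........
.........
...##....
..####...
..#v##...
.........
.........
step 15: .........
.........
.........
...##....
..####...
..#.>#...
.........
.........
step 16: .........
.........
.........
...##....
..##^#...
..#..#...
.........
.........
step 17: .........
.........
.........
...##....
..#<.#...
..#..#...
.........
.........
step 18: .........
.........
.........
...##....
..#..#...
..#v.#...
.........
.........
step 19: .........
.........
.........
...##....
..#..#...
..<#.#...
.........
.........
step 20: .........
.........
.........
...##....
..#..#...
...#.#...
..v......
.........
step 21: .........
.........
.........
...##....
..#..#...
...#.#...
.<#......
.........
step 22: .........
.........
.........
...##....
..#..#...
.^.#.#...
.##......
.........
step 23: .........
.........
.........
...##....
..#..#...
.#>#.#...
.##......
.........
step 24: .........
.........
.........
...##....
..#..#...
.###.#...
.#v......
.........
step 25: .........
.........
.........
...##....
..#..#...
.###.#...
.#.>.....
.........
step 26: .........
.........
.........
...##....
..#..#...
.###.#...
.#.#.....
...v.....
step 27: .........
.........
.........
...##....
..#..#...
.###.#...
.#.#.....
..<#.....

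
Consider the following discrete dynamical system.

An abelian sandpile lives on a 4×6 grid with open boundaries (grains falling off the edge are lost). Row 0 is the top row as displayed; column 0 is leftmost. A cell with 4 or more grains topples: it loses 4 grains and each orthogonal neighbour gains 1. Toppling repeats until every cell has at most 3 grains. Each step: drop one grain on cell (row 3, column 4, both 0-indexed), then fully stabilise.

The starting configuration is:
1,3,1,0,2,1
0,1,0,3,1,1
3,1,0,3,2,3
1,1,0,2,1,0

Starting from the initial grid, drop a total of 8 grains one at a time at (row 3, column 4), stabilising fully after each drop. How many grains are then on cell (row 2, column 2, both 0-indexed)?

1

0) 1,3,1,0,2,1
0,1,0,3,1,1
3,1,0,3,2,3
1,1,0,2,1,0
1) 1,3,1,0,2,1
0,1,0,3,1,1
3,1,0,3,2,3
1,1,0,2,2,0
2) 1,3,1,0,2,1
0,1,0,3,1,1
3,1,0,3,2,3
1,1,0,2,3,0
3) 1,3,1,0,2,1
0,1,0,3,1,1
3,1,0,3,3,3
1,1,0,3,0,1
4) 1,3,1,0,2,1
0,1,0,3,1,1
3,1,0,3,3,3
1,1,0,3,1,1
5) 1,3,1,0,2,1
0,1,0,3,1,1
3,1,0,3,3,3
1,1,0,3,2,1
6) 1,3,1,0,2,1
0,1,0,3,1,1
3,1,0,3,3,3
1,1,0,3,3,1
7) 1,3,1,1,2,1
0,1,1,0,3,2
3,1,1,2,2,0
1,1,1,1,2,3
8) 1,3,1,1,2,1
0,1,1,0,3,2
3,1,1,2,2,0
1,1,1,1,3,3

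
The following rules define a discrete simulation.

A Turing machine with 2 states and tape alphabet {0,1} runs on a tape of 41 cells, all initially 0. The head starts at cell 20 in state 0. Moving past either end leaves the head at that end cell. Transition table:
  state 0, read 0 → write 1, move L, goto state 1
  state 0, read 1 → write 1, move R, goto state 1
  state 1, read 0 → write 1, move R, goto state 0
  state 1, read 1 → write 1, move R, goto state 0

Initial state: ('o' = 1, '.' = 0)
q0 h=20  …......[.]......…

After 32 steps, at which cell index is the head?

36

step 0: q0 h=20  …......[.]......…
step 1: q1 h=19  …......[.]o.....…
step 2: q0 h=20  ….....o[o]......…
step 3: q1 h=21  …....oo[.]......…
step 4: q0 h=22  …...ooo[.]......…
step 5: q1 h=21  …....oo[o]o.....…
step 6: q0 h=22  …...ooo[o]......…
step 7: q1 h=23  …..oooo[.]......…
step 8: q0 h=24  ….ooooo[.]......…
step 9: q1 h=23  …..oooo[o]o.....…
step 10: q0 h=24  ….ooooo[o]......…
step 11: q1 h=25  …oooooo[.]......…
step 12: q0 h=26  …oooooo[.]......…
step 13: q1 h=25  …oooooo[o]o.....…
step 14: q0 h=26  …oooooo[o]......…
step 15: q1 h=27  …oooooo[.]......…
step 16: q0 h=28  …oooooo[.]......…
step 17: q1 h=27  …oooooo[o]o.....…
step 18: q0 h=28  …oooooo[o]......…
step 19: q1 h=29  …oooooo[.]......…
step 20: q0 h=30  …oooooo[.]......…
step 21: q1 h=29  …oooooo[o]o.....…
step 22: q0 h=30  …oooooo[o]......…
step 23: q1 h=31  …oooooo[.]......…
step 24: q0 h=32  …oooooo[.]......…
step 25: q1 h=31  …oooooo[o]o.....…
step 26: q0 h=32  …oooooo[o]......…
step 27: q1 h=33  …oooooo[.]......…
step 28: q0 h=34  …oooooo[.]......|
step 29: q1 h=33  …oooooo[o]o.....…
step 30: q0 h=34  …oooooo[o]......|
step 31: q1 h=35  …oooooo[.].....|
step 32: q0 h=36  …oooooo[.]....|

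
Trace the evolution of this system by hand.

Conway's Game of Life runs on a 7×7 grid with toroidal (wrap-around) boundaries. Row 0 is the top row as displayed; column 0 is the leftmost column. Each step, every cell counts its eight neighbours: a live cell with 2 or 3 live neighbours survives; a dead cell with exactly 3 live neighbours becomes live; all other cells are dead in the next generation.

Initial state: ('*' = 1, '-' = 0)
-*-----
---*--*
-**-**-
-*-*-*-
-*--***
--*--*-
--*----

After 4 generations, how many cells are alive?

k=0  -*-----
---*--*
-**-**-
-*-*-*-
-*--***
--*--*-
--*----
k=1  --*----
**-***-
**---**
-*-*---
**-*--*
-******
-**----
k=2  *---*--
---***-
---*-*-
----**-
------*
----***
*---**-
k=3  -------
---*-**
---*--*
----***
------*
*---*--
*--*---
k=4  ----*-*
----***
*--*---
*---*-*
*---*-*
*-----*
-------

15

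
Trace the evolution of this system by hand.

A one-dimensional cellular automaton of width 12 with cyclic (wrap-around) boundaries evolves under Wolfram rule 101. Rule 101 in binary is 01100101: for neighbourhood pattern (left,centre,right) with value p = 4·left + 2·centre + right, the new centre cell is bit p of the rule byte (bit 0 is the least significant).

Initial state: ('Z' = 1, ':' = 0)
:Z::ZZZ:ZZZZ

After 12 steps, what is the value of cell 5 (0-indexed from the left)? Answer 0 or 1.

[0] :Z::ZZZ:ZZZZ
[1] ZZ::::ZZ:::Z
[2] :Z:ZZ::Z:Z::
[3] :ZZ:Z::ZZZ:Z
[4] Z:ZZZ::::ZZZ
[5] ZZ::Z:ZZ::::
[6] :Z::ZZ:Z:ZZ:
[7] :Z:::ZZZZ:Z:
[8] :Z:Z::::ZZZ:
[9] :ZZZ:ZZ:::Z:
[10] :::ZZ:Z:Z:Z:
[11] ZZ::ZZZZZZZ:
[12] :Z::::::::ZZ

0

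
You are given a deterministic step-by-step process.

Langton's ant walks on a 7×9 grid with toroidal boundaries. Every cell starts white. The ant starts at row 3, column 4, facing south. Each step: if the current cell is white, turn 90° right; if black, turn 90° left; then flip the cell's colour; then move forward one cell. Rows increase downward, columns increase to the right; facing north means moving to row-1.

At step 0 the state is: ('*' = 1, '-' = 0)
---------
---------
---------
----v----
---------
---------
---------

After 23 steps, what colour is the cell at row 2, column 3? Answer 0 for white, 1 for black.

t=0: ---------
---------
---------
----v----
---------
---------
---------
t=1: ---------
---------
---------
---<*----
---------
---------
---------
t=2: ---------
---------
---^-----
---**----
---------
---------
---------
t=3: ---------
---------
---*>----
---**----
---------
---------
---------
t=4: ---------
---------
---**----
---*v----
---------
---------
---------
t=5: ---------
---------
---**----
---*->---
---------
---------
---------
t=6: ---------
---------
---**----
---*-*---
-----v---
---------
---------
t=7: ---------
---------
---**----
---*-*---
----<*---
---------
---------
t=8: ---------
---------
---**----
---*^*---
----**---
---------
---------
t=9: ---------
---------
---**----
---**>---
----**---
---------
---------
t=10: ---------
---------
---**^---
---**----
----**---
---------
---------
t=11: ---------
---------
---***>--
---**----
----**---
---------
---------
t=12: ---------
---------
---****--
---**-v--
----**---
---------
---------
t=13: ---------
---------
---****--
---**<*--
----**---
---------
---------
t=14: ---------
---------
---**^*--
---****--
----**---
---------
---------
t=15: ---------
---------
---*<-*--
---****--
----**---
---------
---------
t=16: ---------
---------
---*--*--
---*v**--
----**---
---------
---------
t=17: ---------
---------
---*--*--
---*->*--
----**---
---------
---------
t=18: ---------
---------
---*-^*--
---*--*--
----**---
---------
---------
t=19: ---------
---------
---*-*>--
---*--*--
----**---
---------
---------
t=20: ---------
------^--
---*-*---
---*--*--
----**---
---------
---------
t=21: ---------
------*>-
---*-*---
---*--*--
----**---
---------
---------
t=22: ---------
------**-
---*-*-v-
---*--*--
----**---
---------
---------
t=23: ---------
------**-
---*-*<*-
---*--*--
----**---
---------
---------

1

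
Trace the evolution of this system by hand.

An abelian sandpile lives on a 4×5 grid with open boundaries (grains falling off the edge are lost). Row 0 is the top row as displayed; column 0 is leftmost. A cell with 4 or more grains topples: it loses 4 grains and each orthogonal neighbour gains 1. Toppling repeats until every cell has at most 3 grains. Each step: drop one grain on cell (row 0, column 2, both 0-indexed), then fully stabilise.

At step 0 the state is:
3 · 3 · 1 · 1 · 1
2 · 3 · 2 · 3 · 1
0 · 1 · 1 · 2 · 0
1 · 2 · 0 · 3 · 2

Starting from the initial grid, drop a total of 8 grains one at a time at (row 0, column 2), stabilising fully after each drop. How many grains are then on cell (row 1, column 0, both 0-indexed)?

0

step 0: 3 · 3 · 1 · 1 · 1
2 · 3 · 2 · 3 · 1
0 · 1 · 1 · 2 · 0
1 · 2 · 0 · 3 · 2
step 1: 3 · 3 · 2 · 1 · 1
2 · 3 · 2 · 3 · 1
0 · 1 · 1 · 2 · 0
1 · 2 · 0 · 3 · 2
step 2: 3 · 3 · 3 · 1 · 1
2 · 3 · 2 · 3 · 1
0 · 1 · 1 · 2 · 0
1 · 2 · 0 · 3 · 2
step 3: 1 · 2 · 2 · 3 · 1
0 · 2 · 1 · 0 · 2
1 · 2 · 2 · 3 · 0
1 · 2 · 0 · 3 · 2
step 4: 1 · 2 · 3 · 3 · 1
0 · 2 · 1 · 0 · 2
1 · 2 · 2 · 3 · 0
1 · 2 · 0 · 3 · 2
step 5: 1 · 3 · 1 · 0 · 2
0 · 2 · 2 · 1 · 2
1 · 2 · 2 · 3 · 0
1 · 2 · 0 · 3 · 2
step 6: 1 · 3 · 2 · 0 · 2
0 · 2 · 2 · 1 · 2
1 · 2 · 2 · 3 · 0
1 · 2 · 0 · 3 · 2
step 7: 1 · 3 · 3 · 0 · 2
0 · 2 · 2 · 1 · 2
1 · 2 · 2 · 3 · 0
1 · 2 · 0 · 3 · 2
step 8: 2 · 0 · 1 · 1 · 2
0 · 3 · 3 · 1 · 2
1 · 2 · 2 · 3 · 0
1 · 2 · 0 · 3 · 2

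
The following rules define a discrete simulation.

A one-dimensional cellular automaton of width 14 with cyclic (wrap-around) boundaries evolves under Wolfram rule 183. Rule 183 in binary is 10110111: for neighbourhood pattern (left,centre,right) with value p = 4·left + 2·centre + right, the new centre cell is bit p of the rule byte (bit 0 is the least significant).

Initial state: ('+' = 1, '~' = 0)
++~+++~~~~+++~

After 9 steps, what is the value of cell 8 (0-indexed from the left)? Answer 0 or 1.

gen 0: ++~+++~~~~+++~
gen 1: ~~+~+~++++~+~+
gen 2: ++++++~++~++++
gen 3: +++++~+~~+~+++
gen 4: ++++~++++++~++
gen 5: +++~+~++++~+~+
gen 6: ++~+++~++~+++~
gen 7: ~~+~+~+~~+~+~+
gen 8: ++++++++++++++
gen 9: ++++++++++++++

1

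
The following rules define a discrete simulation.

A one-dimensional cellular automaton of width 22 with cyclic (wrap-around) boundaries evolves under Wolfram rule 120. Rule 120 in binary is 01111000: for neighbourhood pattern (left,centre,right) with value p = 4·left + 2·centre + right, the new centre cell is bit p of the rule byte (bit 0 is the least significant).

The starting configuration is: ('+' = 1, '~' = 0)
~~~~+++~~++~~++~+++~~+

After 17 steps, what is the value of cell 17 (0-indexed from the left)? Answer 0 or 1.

step 0: ~~~~+++~~++~~++~+++~~+
step 1: +~~~+~++~+++~++++~++~~
step 2: ~+~~~+++++~+++~~+++++~
step 3: ~~+~~+~~~+++~++~+~~~++
step 4: +~~+~~+~~+~+++++~+~~++
step 5: ++~~+~~+~~++~~~++~+~+~
step 6: +++~~+~~+~+++~~+++~+~+
step 7: ~~++~~+~~++~++~+~++~++
step 8: +~+++~~+~++++++~++++++
step 9: +++~++~~++~~~~+++~~~~~
step 10: +~+++++~+++~~~+~++~~~~
step 11: ~++~~~+++~++~~~++++~~~
step 12: ~+++~~+~+++++~~+~~++~~
step 13: ~+~++~~++~~~++~~+~+++~
step 14: ~~++++~+++~~+++~~++~++
step 15: +~+~~+++~++~+~++~+++++
step 16: ++~+~+~+++++~+++++~~~~
step 17: +++~+~++~~~+++~~~++~~~

1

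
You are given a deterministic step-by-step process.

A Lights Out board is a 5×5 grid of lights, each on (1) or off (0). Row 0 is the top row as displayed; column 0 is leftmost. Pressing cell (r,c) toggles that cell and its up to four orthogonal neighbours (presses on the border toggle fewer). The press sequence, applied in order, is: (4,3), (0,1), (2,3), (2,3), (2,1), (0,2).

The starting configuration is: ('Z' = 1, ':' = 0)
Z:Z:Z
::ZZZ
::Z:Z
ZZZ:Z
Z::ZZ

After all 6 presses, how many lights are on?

t=0: Z:Z:Z
::ZZZ
::Z:Z
ZZZ:Z
Z::ZZ
t=1: Z:Z:Z
::ZZZ
::Z:Z
ZZZZZ
Z:Z::
t=2: :Z::Z
:ZZZZ
::Z:Z
ZZZZZ
Z:Z::
t=3: :Z::Z
:ZZ:Z
:::Z:
ZZZ:Z
Z:Z::
t=4: :Z::Z
:ZZZZ
::Z:Z
ZZZZZ
Z:Z::
t=5: :Z::Z
::ZZZ
ZZ::Z
Z:ZZZ
Z:Z::
t=6: ::ZZZ
:::ZZ
ZZ::Z
Z:ZZZ
Z:Z::

14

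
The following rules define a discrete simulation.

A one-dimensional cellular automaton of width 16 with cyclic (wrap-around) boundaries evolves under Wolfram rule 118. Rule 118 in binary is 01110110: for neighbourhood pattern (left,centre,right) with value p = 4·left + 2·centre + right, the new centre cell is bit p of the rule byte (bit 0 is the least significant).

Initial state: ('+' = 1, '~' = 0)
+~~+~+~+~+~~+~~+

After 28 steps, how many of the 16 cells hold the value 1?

k=0  +~~+~+~+~+~~+~~+
k=1  +++++++++++++++~
k=2  ~~~~~~~~~~~~~~++
k=3  +~~~~~~~~~~~~+~+
k=4  ++~~~~~~~~~~+++~
k=5  ~++~~~~~~~~+~~++
k=6  +~++~~~~~~++++~+
k=7  ++~++~~~~+~~~++~
k=8  ~++~++~~+++~+~++
k=9  +~++~+++~~++++~+
k=10  ++~++~~+++~~~++~
k=11  ~++~+++~~++~+~++
k=12  +~++~~+++~++++~+
k=13  ++~+++~~++~~~++~
k=14  ~++~~+++~++~+~++
k=15  +~+++~~++~++++~+
k=16  ++~~+++~++~~~++~
k=17  ~+++~~++~++~+~++
k=18  +~~+++~++~++++~+
k=19  +++~~++~++~~~++~
k=20  ~~+++~++~++~+~++
k=21  ++~~++~++~++++~+
k=22  ~+++~++~++~~~++~
k=23  +~~++~++~++~+~++
k=24  +++~++~++~++++~~
k=25  ~~++~++~++~~~+++
k=26  ++~++~++~++~+~~+
k=27  ~++~++~++~+++++~
k=28  +~++~++~++~~~~++

9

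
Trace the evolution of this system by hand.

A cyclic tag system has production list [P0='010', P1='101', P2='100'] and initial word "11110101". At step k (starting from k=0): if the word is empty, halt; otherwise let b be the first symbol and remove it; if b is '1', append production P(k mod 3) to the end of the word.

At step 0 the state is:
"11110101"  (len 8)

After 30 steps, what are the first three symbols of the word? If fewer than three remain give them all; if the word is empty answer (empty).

step 0: "11110101"  (len 8)
step 1: "1110101010"  (len 10)
step 2: "110101010101"  (len 12)
step 3: "10101010101100"  (len 14)
step 4: "0101010101100010"  (len 16)
step 5: "101010101100010"  (len 15)
step 6: "01010101100010100"  (len 17)
step 7: "1010101100010100"  (len 16)
step 8: "010101100010100101"  (len 18)
step 9: "10101100010100101"  (len 17)
step 10: "0101100010100101010"  (len 19)
step 11: "101100010100101010"  (len 18)
step 12: "01100010100101010100"  (len 20)
step 13: "1100010100101010100"  (len 19)
step 14: "100010100101010100101"  (len 21)
step 15: "00010100101010100101100"  (len 23)
step 16: "0010100101010100101100"  (len 22)
step 17: "010100101010100101100"  (len 21)
step 18: "10100101010100101100"  (len 20)
step 19: "0100101010100101100010"  (len 22)
step 20: "100101010100101100010"  (len 21)
step 21: "00101010100101100010100"  (len 23)
step 22: "0101010100101100010100"  (len 22)
step 23: "101010100101100010100"  (len 21)
step 24: "01010100101100010100100"  (len 23)
step 25: "1010100101100010100100"  (len 22)
step 26: "010100101100010100100101"  (len 24)
step 27: "10100101100010100100101"  (len 23)
step 28: "0100101100010100100101010"  (len 25)
step 29: "100101100010100100101010"  (len 24)
step 30: "00101100010100100101010100"  (len 26)

001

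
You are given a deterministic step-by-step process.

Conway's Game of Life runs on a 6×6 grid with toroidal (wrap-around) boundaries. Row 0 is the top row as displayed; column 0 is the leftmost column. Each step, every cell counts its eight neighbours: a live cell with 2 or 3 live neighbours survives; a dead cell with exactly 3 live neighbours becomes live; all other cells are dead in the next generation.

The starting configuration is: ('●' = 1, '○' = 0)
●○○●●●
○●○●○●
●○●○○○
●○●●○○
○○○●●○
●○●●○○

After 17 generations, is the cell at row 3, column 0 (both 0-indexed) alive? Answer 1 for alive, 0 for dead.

gen 0: ●○○●●●
○●○●○●
●○●○○○
●○●●○○
○○○●●○
●○●●○○
gen 1: ○○○○○○
○●○●○○
●○○○●●
○○●○●●
○○○○●●
●●●○○○
gen 2: ●○○○○○
●○○○●●
●●●○○○
○○○○○○
○○●○●○
●●○○○●
gen 3: ○○○○●○
○○○○○○
●●○○○○
○○●●○○
●●○○○●
●●○○○●
gen 4: ●○○○○●
○○○○○○
○●●○○○
○○●○○●
○○○○●●
○●○○●○
gen 5: ●○○○○●
●●○○○○
○●●○○○
●●●●●●
●○○●●●
○○○○●○
gen 6: ●●○○○●
○○●○○●
○○○○●○
○○○○○○
○○○○○○
○○○●○○
gen 7: ●●●○●●
○●○○●●
○○○○○○
○○○○○○
○○○○○○
●○○○○○
gen 8: ○○●●●○
○●●●●○
○○○○○○
○○○○○○
○○○○○○
●○○○○○
gen 9: ○○○○●●
○●○○●○
○○●●○○
○○○○○○
○○○○○○
○○○●○○
gen 10: ○○○●●●
○○●○●●
○○●●○○
○○○○○○
○○○○○○
○○○○●○
gen 11: ○○○○○○
○○●○○●
○○●●●○
○○○○○○
○○○○○○
○○○●●●
gen 12: ○○○●○●
○○●○●○
○○●●●○
○○○●○○
○○○○●○
○○○○●○
gen 13: ○○○●○●
○○●○○●
○○●○●○
○○●○○○
○○○●●○
○○○●●●
gen 14: ●○●●○●
○○●○○●
○●●○○○
○○●○●○
○○●○○●
○○●○○●
gen 15: ●○●●○●
○○○○●●
○●●○○○
○○●○○○
○●●○●●
○○●○○●
gen 16: ●●●●○○
○○○○●●
○●●●○○
●○○○○○
●●●○●●
○○○○○○
gen 17: ●●●●●●
○○○○●●
●●●●●●
○○○○●○
●●○○○●
○○○○●○

0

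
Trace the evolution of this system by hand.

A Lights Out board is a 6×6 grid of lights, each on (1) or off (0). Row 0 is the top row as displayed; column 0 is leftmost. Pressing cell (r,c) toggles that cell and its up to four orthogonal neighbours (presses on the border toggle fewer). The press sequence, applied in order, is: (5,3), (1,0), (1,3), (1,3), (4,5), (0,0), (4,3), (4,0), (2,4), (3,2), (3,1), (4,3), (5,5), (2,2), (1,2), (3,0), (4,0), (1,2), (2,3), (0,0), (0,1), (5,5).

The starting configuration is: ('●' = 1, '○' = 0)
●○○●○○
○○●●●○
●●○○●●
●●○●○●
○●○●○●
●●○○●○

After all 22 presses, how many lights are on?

k=0  ●○○●○○
○○●●●○
●●○○●●
●●○●○●
○●○●○●
●●○○●○
k=1  ●○○●○○
○○●●●○
●●○○●●
●●○●○●
○●○○○●
●●●●○○
k=2  ○○○●○○
●●●●●○
○●○○●●
●●○●○●
○●○○○●
●●●●○○
k=3  ○○○○○○
●●○○○○
○●○●●●
●●○●○●
○●○○○●
●●●●○○
k=4  ○○○●○○
●●●●●○
○●○○●●
●●○●○●
○●○○○●
●●●●○○
k=5  ○○○●○○
●●●●●○
○●○○●●
●●○●○○
○●○○●○
●●●●○●
k=6  ●●○●○○
○●●●●○
○●○○●●
●●○●○○
○●○○●○
●●●●○●
k=7  ●●○●○○
○●●●●○
○●○○●●
●●○○○○
○●●●○○
●●●○○●
k=8  ●●○●○○
○●●●●○
○●○○●●
○●○○○○
●○●●○○
○●●○○●
k=9  ●●○●○○
○●●●○○
○●○●○○
○●○○●○
●○●●○○
○●●○○●
k=10  ●●○●○○
○●●●○○
○●●●○○
○○●●●○
●○○●○○
○●●○○●
k=11  ●●○●○○
○●●●○○
○○●●○○
●●○●●○
●●○●○○
○●●○○●
k=12  ●●○●○○
○●●●○○
○○●●○○
●●○○●○
●●●○●○
○●●●○●
k=13  ●●○●○○
○●●●○○
○○●●○○
●●○○●○
●●●○●●
○●●●●○
k=14  ●●○●○○
○●○●○○
○●○○○○
●●●○●○
●●●○●●
○●●●●○
k=15  ●●●●○○
○○●○○○
○●●○○○
●●●○●○
●●●○●●
○●●●●○
k=16  ●●●●○○
○○●○○○
●●●○○○
○○●○●○
○●●○●●
○●●●●○
k=17  ●●●●○○
○○●○○○
●●●○○○
●○●○●○
●○●○●●
●●●●●○
k=18  ●●○●○○
○●○●○○
●●○○○○
●○●○●○
●○●○●●
●●●●●○
k=19  ●●○●○○
○●○○○○
●●●●●○
●○●●●○
●○●○●●
●●●●●○
k=20  ○○○●○○
●●○○○○
●●●●●○
●○●●●○
●○●○●●
●●●●●○
k=21  ●●●●○○
●○○○○○
●●●●●○
●○●●●○
●○●○●●
●●●●●○
k=22  ●●●●○○
●○○○○○
●●●●●○
●○●●●○
●○●○●○
●●●●○●

22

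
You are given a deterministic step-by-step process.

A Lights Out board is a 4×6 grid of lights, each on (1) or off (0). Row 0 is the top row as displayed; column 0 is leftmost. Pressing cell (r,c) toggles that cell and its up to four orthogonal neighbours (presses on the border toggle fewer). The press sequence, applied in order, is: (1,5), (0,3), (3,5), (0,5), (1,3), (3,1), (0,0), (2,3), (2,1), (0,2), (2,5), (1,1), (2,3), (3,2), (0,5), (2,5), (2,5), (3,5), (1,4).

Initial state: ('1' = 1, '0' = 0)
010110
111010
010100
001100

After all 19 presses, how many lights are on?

gen 0: 010110
111010
010100
001100
gen 1: 010111
111001
010101
001100
gen 2: 011001
111101
010101
001100
gen 3: 011001
111101
010100
001111
gen 4: 011010
111100
010100
001111
gen 5: 011110
110010
010000
001111
gen 6: 011110
110010
000000
110111
gen 7: 101110
010010
000000
110111
gen 8: 101110
010110
001110
110011
gen 9: 101110
000110
110110
100011
gen 10: 110010
001110
110110
100011
gen 11: 110010
001111
110101
100010
gen 12: 100010
110111
100101
100010
gen 13: 100010
110011
101011
100110
gen 14: 100010
110011
100011
111010
gen 15: 100001
110010
100011
111010
gen 16: 100001
110011
100000
111011
gen 17: 100001
110010
100011
111010
gen 18: 100001
110010
100010
111001
gen 19: 100011
110101
100000
111001

12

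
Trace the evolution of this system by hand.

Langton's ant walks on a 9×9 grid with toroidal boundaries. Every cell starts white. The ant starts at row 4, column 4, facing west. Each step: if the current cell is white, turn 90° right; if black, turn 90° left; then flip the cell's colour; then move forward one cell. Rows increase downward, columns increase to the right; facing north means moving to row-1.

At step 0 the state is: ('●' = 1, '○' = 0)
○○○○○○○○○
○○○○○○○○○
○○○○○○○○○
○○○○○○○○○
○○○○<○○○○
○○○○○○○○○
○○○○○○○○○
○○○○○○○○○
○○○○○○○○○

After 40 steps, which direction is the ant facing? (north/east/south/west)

west

gen 0: ○○○○○○○○○
○○○○○○○○○
○○○○○○○○○
○○○○○○○○○
○○○○<○○○○
○○○○○○○○○
○○○○○○○○○
○○○○○○○○○
○○○○○○○○○
gen 1: ○○○○○○○○○
○○○○○○○○○
○○○○○○○○○
○○○○^○○○○
○○○○●○○○○
○○○○○○○○○
○○○○○○○○○
○○○○○○○○○
○○○○○○○○○
gen 2: ○○○○○○○○○
○○○○○○○○○
○○○○○○○○○
○○○○●>○○○
○○○○●○○○○
○○○○○○○○○
○○○○○○○○○
○○○○○○○○○
○○○○○○○○○
gen 3: ○○○○○○○○○
○○○○○○○○○
○○○○○○○○○
○○○○●●○○○
○○○○●v○○○
○○○○○○○○○
○○○○○○○○○
○○○○○○○○○
○○○○○○○○○
gen 4: ○○○○○○○○○
○○○○○○○○○
○○○○○○○○○
○○○○●●○○○
○○○○<●○○○
○○○○○○○○○
○○○○○○○○○
○○○○○○○○○
○○○○○○○○○
gen 5: ○○○○○○○○○
○○○○○○○○○
○○○○○○○○○
○○○○●●○○○
○○○○○●○○○
○○○○v○○○○
○○○○○○○○○
○○○○○○○○○
○○○○○○○○○
gen 6: ○○○○○○○○○
○○○○○○○○○
○○○○○○○○○
○○○○●●○○○
○○○○○●○○○
○○○<●○○○○
○○○○○○○○○
○○○○○○○○○
○○○○○○○○○
gen 7: ○○○○○○○○○
○○○○○○○○○
○○○○○○○○○
○○○○●●○○○
○○○^○●○○○
○○○●●○○○○
○○○○○○○○○
○○○○○○○○○
○○○○○○○○○
gen 8: ○○○○○○○○○
○○○○○○○○○
○○○○○○○○○
○○○○●●○○○
○○○●>●○○○
○○○●●○○○○
○○○○○○○○○
○○○○○○○○○
○○○○○○○○○
gen 9: ○○○○○○○○○
○○○○○○○○○
○○○○○○○○○
○○○○●●○○○
○○○●●●○○○
○○○●v○○○○
○○○○○○○○○
○○○○○○○○○
○○○○○○○○○
gen 10: ○○○○○○○○○
○○○○○○○○○
○○○○○○○○○
○○○○●●○○○
○○○●●●○○○
○○○●○>○○○
○○○○○○○○○
○○○○○○○○○
○○○○○○○○○
gen 11: ○○○○○○○○○
○○○○○○○○○
○○○○○○○○○
○○○○●●○○○
○○○●●●○○○
○○○●○●○○○
○○○○○v○○○
○○○○○○○○○
○○○○○○○○○
gen 12: ○○○○○○○○○
○○○○○○○○○
○○○○○○○○○
○○○○●●○○○
○○○●●●○○○
○○○●○●○○○
○○○○<●○○○
○○○○○○○○○
○○○○○○○○○
gen 13: ○○○○○○○○○
○○○○○○○○○
○○○○○○○○○
○○○○●●○○○
○○○●●●○○○
○○○●^●○○○
○○○○●●○○○
○○○○○○○○○
○○○○○○○○○
gen 14: ○○○○○○○○○
○○○○○○○○○
○○○○○○○○○
○○○○●●○○○
○○○●●●○○○
○○○●●>○○○
○○○○●●○○○
○○○○○○○○○
○○○○○○○○○
gen 15: ○○○○○○○○○
○○○○○○○○○
○○○○○○○○○
○○○○●●○○○
○○○●●^○○○
○○○●●○○○○
○○○○●●○○○
○○○○○○○○○
○○○○○○○○○
gen 16: ○○○○○○○○○
○○○○○○○○○
○○○○○○○○○
○○○○●●○○○
○○○●<○○○○
○○○●●○○○○
○○○○●●○○○
○○○○○○○○○
○○○○○○○○○
gen 17: ○○○○○○○○○
○○○○○○○○○
○○○○○○○○○
○○○○●●○○○
○○○●○○○○○
○○○●v○○○○
○○○○●●○○○
○○○○○○○○○
○○○○○○○○○
gen 18: ○○○○○○○○○
○○○○○○○○○
○○○○○○○○○
○○○○●●○○○
○○○●○○○○○
○○○●○>○○○
○○○○●●○○○
○○○○○○○○○
○○○○○○○○○
gen 19: ○○○○○○○○○
○○○○○○○○○
○○○○○○○○○
○○○○●●○○○
○○○●○○○○○
○○○●○●○○○
○○○○●v○○○
○○○○○○○○○
○○○○○○○○○
gen 20: ○○○○○○○○○
○○○○○○○○○
○○○○○○○○○
○○○○●●○○○
○○○●○○○○○
○○○●○●○○○
○○○○●○>○○
○○○○○○○○○
○○○○○○○○○
gen 21: ○○○○○○○○○
○○○○○○○○○
○○○○○○○○○
○○○○●●○○○
○○○●○○○○○
○○○●○●○○○
○○○○●○●○○
○○○○○○v○○
○○○○○○○○○
gen 22: ○○○○○○○○○
○○○○○○○○○
○○○○○○○○○
○○○○●●○○○
○○○●○○○○○
○○○●○●○○○
○○○○●○●○○
○○○○○<●○○
○○○○○○○○○
gen 23: ○○○○○○○○○
○○○○○○○○○
○○○○○○○○○
○○○○●●○○○
○○○●○○○○○
○○○●○●○○○
○○○○●^●○○
○○○○○●●○○
○○○○○○○○○
gen 24: ○○○○○○○○○
○○○○○○○○○
○○○○○○○○○
○○○○●●○○○
○○○●○○○○○
○○○●○●○○○
○○○○●●>○○
○○○○○●●○○
○○○○○○○○○
gen 25: ○○○○○○○○○
○○○○○○○○○
○○○○○○○○○
○○○○●●○○○
○○○●○○○○○
○○○●○●^○○
○○○○●●○○○
○○○○○●●○○
○○○○○○○○○
gen 26: ○○○○○○○○○
○○○○○○○○○
○○○○○○○○○
○○○○●●○○○
○○○●○○○○○
○○○●○●●>○
○○○○●●○○○
○○○○○●●○○
○○○○○○○○○
gen 27: ○○○○○○○○○
○○○○○○○○○
○○○○○○○○○
○○○○●●○○○
○○○●○○○○○
○○○●○●●●○
○○○○●●○v○
○○○○○●●○○
○○○○○○○○○
gen 28: ○○○○○○○○○
○○○○○○○○○
○○○○○○○○○
○○○○●●○○○
○○○●○○○○○
○○○●○●●●○
○○○○●●<●○
○○○○○●●○○
○○○○○○○○○
gen 29: ○○○○○○○○○
○○○○○○○○○
○○○○○○○○○
○○○○●●○○○
○○○●○○○○○
○○○●○●^●○
○○○○●●●●○
○○○○○●●○○
○○○○○○○○○
gen 30: ○○○○○○○○○
○○○○○○○○○
○○○○○○○○○
○○○○●●○○○
○○○●○○○○○
○○○●○<○●○
○○○○●●●●○
○○○○○●●○○
○○○○○○○○○
gen 31: ○○○○○○○○○
○○○○○○○○○
○○○○○○○○○
○○○○●●○○○
○○○●○○○○○
○○○●○○○●○
○○○○●v●●○
○○○○○●●○○
○○○○○○○○○
gen 32: ○○○○○○○○○
○○○○○○○○○
○○○○○○○○○
○○○○●●○○○
○○○●○○○○○
○○○●○○○●○
○○○○●○>●○
○○○○○●●○○
○○○○○○○○○
gen 33: ○○○○○○○○○
○○○○○○○○○
○○○○○○○○○
○○○○●●○○○
○○○●○○○○○
○○○●○○^●○
○○○○●○○●○
○○○○○●●○○
○○○○○○○○○
gen 34: ○○○○○○○○○
○○○○○○○○○
○○○○○○○○○
○○○○●●○○○
○○○●○○○○○
○○○●○○●>○
○○○○●○○●○
○○○○○●●○○
○○○○○○○○○
gen 35: ○○○○○○○○○
○○○○○○○○○
○○○○○○○○○
○○○○●●○○○
○○○●○○○^○
○○○●○○●○○
○○○○●○○●○
○○○○○●●○○
○○○○○○○○○
gen 36: ○○○○○○○○○
○○○○○○○○○
○○○○○○○○○
○○○○●●○○○
○○○●○○○●>
○○○●○○●○○
○○○○●○○●○
○○○○○●●○○
○○○○○○○○○
gen 37: ○○○○○○○○○
○○○○○○○○○
○○○○○○○○○
○○○○●●○○○
○○○●○○○●●
○○○●○○●○v
○○○○●○○●○
○○○○○●●○○
○○○○○○○○○
gen 38: ○○○○○○○○○
○○○○○○○○○
○○○○○○○○○
○○○○●●○○○
○○○●○○○●●
○○○●○○●<●
○○○○●○○●○
○○○○○●●○○
○○○○○○○○○
gen 39: ○○○○○○○○○
○○○○○○○○○
○○○○○○○○○
○○○○●●○○○
○○○●○○○^●
○○○●○○●●●
○○○○●○○●○
○○○○○●●○○
○○○○○○○○○
gen 40: ○○○○○○○○○
○○○○○○○○○
○○○○○○○○○
○○○○●●○○○
○○○●○○<○●
○○○●○○●●●
○○○○●○○●○
○○○○○●●○○
○○○○○○○○○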